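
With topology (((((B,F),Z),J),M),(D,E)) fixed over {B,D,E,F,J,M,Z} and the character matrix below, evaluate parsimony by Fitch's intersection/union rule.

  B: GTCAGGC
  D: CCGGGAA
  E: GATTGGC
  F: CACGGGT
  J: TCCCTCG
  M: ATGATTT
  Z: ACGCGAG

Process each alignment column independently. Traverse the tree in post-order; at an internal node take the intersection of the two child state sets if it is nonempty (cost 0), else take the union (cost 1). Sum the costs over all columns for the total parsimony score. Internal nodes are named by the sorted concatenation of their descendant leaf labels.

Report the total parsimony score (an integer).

28

site 0, node BF: B={G} ∪ F={C} → {C,G} (+1)
site 0, node BFZ: BF={C,G} ∪ Z={A} → {A,C,G} (+1)
site 0, node BFJZ: BFZ={A,C,G} ∪ J={T} → {A,C,G,T} (+1)
site 0, node BFJMZ: BFJZ={A,C,G,T} ∩ M={A} → {A} (+0)
site 0, node DE: D={C} ∪ E={G} → {C,G} (+1)
site 0, node BDEFJMZ: BFJMZ={A} ∪ DE={C,G} → {A,C,G} (+1)
site 1, node BF: B={T} ∪ F={A} → {A,T} (+1)
site 1, node BFZ: BF={A,T} ∪ Z={C} → {A,C,T} (+1)
site 1, node BFJZ: BFZ={A,C,T} ∩ J={C} → {C} (+0)
site 1, node BFJMZ: BFJZ={C} ∪ M={T} → {C,T} (+1)
site 1, node DE: D={C} ∪ E={A} → {A,C} (+1)
site 1, node BDEFJMZ: BFJMZ={C,T} ∩ DE={A,C} → {C} (+0)
site 2, node BF: B={C} ∩ F={C} → {C} (+0)
site 2, node BFZ: BF={C} ∪ Z={G} → {C,G} (+1)
site 2, node BFJZ: BFZ={C,G} ∩ J={C} → {C} (+0)
site 2, node BFJMZ: BFJZ={C} ∪ M={G} → {C,G} (+1)
site 2, node DE: D={G} ∪ E={T} → {G,T} (+1)
site 2, node BDEFJMZ: BFJMZ={C,G} ∩ DE={G,T} → {G} (+0)
site 3, node BF: B={A} ∪ F={G} → {A,G} (+1)
site 3, node BFZ: BF={A,G} ∪ Z={C} → {A,C,G} (+1)
site 3, node BFJZ: BFZ={A,C,G} ∩ J={C} → {C} (+0)
site 3, node BFJMZ: BFJZ={C} ∪ M={A} → {A,C} (+1)
site 3, node DE: D={G} ∪ E={T} → {G,T} (+1)
site 3, node BDEFJMZ: BFJMZ={A,C} ∪ DE={G,T} → {A,C,G,T} (+1)
site 4, node BF: B={G} ∩ F={G} → {G} (+0)
site 4, node BFZ: BF={G} ∩ Z={G} → {G} (+0)
site 4, node BFJZ: BFZ={G} ∪ J={T} → {G,T} (+1)
site 4, node BFJMZ: BFJZ={G,T} ∩ M={T} → {T} (+0)
site 4, node DE: D={G} ∩ E={G} → {G} (+0)
site 4, node BDEFJMZ: BFJMZ={T} ∪ DE={G} → {G,T} (+1)
site 5, node BF: B={G} ∩ F={G} → {G} (+0)
site 5, node BFZ: BF={G} ∪ Z={A} → {A,G} (+1)
site 5, node BFJZ: BFZ={A,G} ∪ J={C} → {A,C,G} (+1)
site 5, node BFJMZ: BFJZ={A,C,G} ∪ M={T} → {A,C,G,T} (+1)
site 5, node DE: D={A} ∪ E={G} → {A,G} (+1)
site 5, node BDEFJMZ: BFJMZ={A,C,G,T} ∩ DE={A,G} → {A,G} (+0)
site 6, node BF: B={C} ∪ F={T} → {C,T} (+1)
site 6, node BFZ: BF={C,T} ∪ Z={G} → {C,G,T} (+1)
site 6, node BFJZ: BFZ={C,G,T} ∩ J={G} → {G} (+0)
site 6, node BFJMZ: BFJZ={G} ∪ M={T} → {G,T} (+1)
site 6, node DE: D={A} ∪ E={C} → {A,C} (+1)
site 6, node BDEFJMZ: BFJMZ={G,T} ∪ DE={A,C} → {A,C,G,T} (+1)
per-site changes: [5, 4, 3, 5, 2, 4, 5]; total = 28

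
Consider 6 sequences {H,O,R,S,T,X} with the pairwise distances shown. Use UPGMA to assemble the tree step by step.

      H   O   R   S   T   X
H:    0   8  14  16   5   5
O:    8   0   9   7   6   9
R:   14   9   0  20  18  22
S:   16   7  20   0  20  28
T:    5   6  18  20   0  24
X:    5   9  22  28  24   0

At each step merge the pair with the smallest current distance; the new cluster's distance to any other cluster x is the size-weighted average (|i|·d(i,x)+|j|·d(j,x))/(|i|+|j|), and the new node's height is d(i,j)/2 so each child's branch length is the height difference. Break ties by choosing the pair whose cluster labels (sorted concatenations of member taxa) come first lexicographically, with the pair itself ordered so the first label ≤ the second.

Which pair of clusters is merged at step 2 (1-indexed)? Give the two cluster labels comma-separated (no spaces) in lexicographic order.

HT,O

iteration 1: select H,T (d=5); attach at lengths (5/2, 5/2); label the merged cluster HT
  updated: d(HT,O)=7, d(HT,R)=16, d(HT,S)=18, d(HT,X)=29/2
iteration 2: select HT,O (d=7); attach at lengths (1, 7/2); label the merged cluster HOT
  updated: d(HOT,R)=41/3, d(HOT,S)=43/3, d(HOT,X)=38/3
iteration 3: select HOT,X (d=38/3); attach at lengths (17/6, 19/3); label the merged cluster HOTX
  updated: d(HOTX,R)=63/4, d(HOTX,S)=71/4
iteration 4: select HOTX,R (d=63/4); attach at lengths (37/24, 63/8); label the merged cluster HORTX
  updated: d(HORTX,S)=91/5
iteration 5: select HORTX,S (d=91/5); attach at lengths (49/40, 91/10); label the merged cluster HORSTX
final tree: (((((H:5/2,T:5/2):1,O:7/2):17/6,X:19/3):37/24,R:63/8):49/40,S:91/10)
total length: 4609/120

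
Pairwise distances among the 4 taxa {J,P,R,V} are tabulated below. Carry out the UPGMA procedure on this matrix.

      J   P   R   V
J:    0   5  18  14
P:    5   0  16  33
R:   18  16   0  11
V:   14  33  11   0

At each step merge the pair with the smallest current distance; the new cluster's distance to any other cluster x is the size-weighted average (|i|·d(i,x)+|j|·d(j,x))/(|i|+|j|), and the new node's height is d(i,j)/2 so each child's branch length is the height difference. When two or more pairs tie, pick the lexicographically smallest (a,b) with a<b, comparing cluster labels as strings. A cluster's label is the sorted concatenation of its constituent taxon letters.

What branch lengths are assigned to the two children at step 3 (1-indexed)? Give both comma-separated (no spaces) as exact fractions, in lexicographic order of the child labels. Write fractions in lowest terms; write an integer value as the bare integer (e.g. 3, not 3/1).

iteration 1: select J,P (d=5); attach at lengths (5/2, 5/2); label the merged cluster JP
  updated: d(JP,R)=17, d(JP,V)=47/2
iteration 2: select R,V (d=11); attach at lengths (11/2, 11/2); label the merged cluster RV
  updated: d(JP,RV)=81/4
iteration 3: select JP,RV (d=81/4); attach at lengths (61/8, 37/8); label the merged cluster JPRV
final tree: ((J:5/2,P:5/2):61/8,(R:11/2,V:11/2):37/8)
total length: 113/4

61/8,37/8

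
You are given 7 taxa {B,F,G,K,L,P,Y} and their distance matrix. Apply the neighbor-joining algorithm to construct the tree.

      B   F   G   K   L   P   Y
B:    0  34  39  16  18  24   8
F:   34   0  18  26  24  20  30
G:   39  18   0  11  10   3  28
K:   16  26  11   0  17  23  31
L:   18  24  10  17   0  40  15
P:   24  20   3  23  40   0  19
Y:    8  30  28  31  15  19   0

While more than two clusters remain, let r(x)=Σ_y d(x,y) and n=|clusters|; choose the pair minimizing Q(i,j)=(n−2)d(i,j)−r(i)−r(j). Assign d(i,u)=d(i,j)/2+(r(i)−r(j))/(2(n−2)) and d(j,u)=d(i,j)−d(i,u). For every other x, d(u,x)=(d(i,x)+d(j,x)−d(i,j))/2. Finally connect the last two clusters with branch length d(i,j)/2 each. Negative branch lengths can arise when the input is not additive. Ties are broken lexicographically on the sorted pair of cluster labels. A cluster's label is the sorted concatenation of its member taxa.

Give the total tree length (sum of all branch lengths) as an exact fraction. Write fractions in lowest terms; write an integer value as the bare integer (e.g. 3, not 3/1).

923/16

iteration 1: select B,Y (d=8, Q=-230); attach at lengths (24/5, 16/5); label the merged cluster BY
  updated: d(BY,F)=28, d(BY,G)=59/2, d(BY,K)=39/2, d(BY,L)=25/2, d(BY,P)=35/2
iteration 2: select G,P (d=3, Q=-163); attach at lengths (-5/2, 11/2); label the merged cluster GP
  updated: d(BY,GP)=22, d(F,GP)=35/2, d(GP,K)=31/2, d(GP,L)=47/2
iteration 3: select BY,L (d=25/2, Q=-243/2); attach at lengths (85/12, 65/12); label the merged cluster BLY
  updated: d(BLY,F)=79/4, d(BLY,GP)=33/2, d(BLY,K)=12
iteration 4: select BLY,K (d=12, Q=-311/4); attach at lengths (75/16, 117/16); label the merged cluster BKLY
  updated: d(BKLY,F)=135/8, d(BKLY,GP)=10
iteration 5: select BKLY,F (d=135/8, Q=-355/8); attach at lengths (75/16, 195/16); label the merged cluster BFKLY
  updated: d(BFKLY,GP)=85/16
iteration 6: select BFKLY,GP (d=85/16); attach at lengths (85/32, 85/32); label the merged cluster BFGKLPY
final tree: (((((B:24/5,Y:16/5):85/12,L:65/12):75/16,K:117/16):75/16,F:195/16):85/32,(G:-5/2,P:11/2):85/32)
total length: 923/16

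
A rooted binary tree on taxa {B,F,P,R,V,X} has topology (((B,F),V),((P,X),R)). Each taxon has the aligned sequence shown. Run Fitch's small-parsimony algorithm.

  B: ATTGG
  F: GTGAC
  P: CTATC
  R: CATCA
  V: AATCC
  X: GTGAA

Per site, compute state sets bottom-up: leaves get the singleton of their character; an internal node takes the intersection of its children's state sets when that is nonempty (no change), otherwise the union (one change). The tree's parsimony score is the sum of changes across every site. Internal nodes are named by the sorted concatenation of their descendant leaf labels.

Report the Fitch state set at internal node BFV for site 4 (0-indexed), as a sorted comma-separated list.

BF@0: {A} ∪ {G} = {A,G} (union, +1)
BFV@0: {A,G} ∩ {A} = {A} (intersection, +0)
PX@0: {C} ∪ {G} = {C,G} (union, +1)
PRX@0: {C,G} ∩ {C} = {C} (intersection, +0)
BFPRVX@0: {A} ∪ {C} = {A,C} (union, +1)
BF@1: {T} ∩ {T} = {T} (intersection, +0)
BFV@1: {T} ∪ {A} = {A,T} (union, +1)
PX@1: {T} ∩ {T} = {T} (intersection, +0)
PRX@1: {T} ∪ {A} = {A,T} (union, +1)
BFPRVX@1: {A,T} ∩ {A,T} = {A,T} (intersection, +0)
BF@2: {T} ∪ {G} = {G,T} (union, +1)
BFV@2: {G,T} ∩ {T} = {T} (intersection, +0)
PX@2: {A} ∪ {G} = {A,G} (union, +1)
PRX@2: {A,G} ∪ {T} = {A,G,T} (union, +1)
BFPRVX@2: {T} ∩ {A,G,T} = {T} (intersection, +0)
BF@3: {G} ∪ {A} = {A,G} (union, +1)
BFV@3: {A,G} ∪ {C} = {A,C,G} (union, +1)
PX@3: {T} ∪ {A} = {A,T} (union, +1)
PRX@3: {A,T} ∪ {C} = {A,C,T} (union, +1)
BFPRVX@3: {A,C,G} ∩ {A,C,T} = {A,C} (intersection, +0)
BF@4: {G} ∪ {C} = {C,G} (union, +1)
BFV@4: {C,G} ∩ {C} = {C} (intersection, +0)
PX@4: {C} ∪ {A} = {A,C} (union, +1)
PRX@4: {A,C} ∩ {A} = {A} (intersection, +0)
BFPRVX@4: {C} ∪ {A} = {A,C} (union, +1)
per-site changes: [3, 2, 3, 4, 3]; total = 15

C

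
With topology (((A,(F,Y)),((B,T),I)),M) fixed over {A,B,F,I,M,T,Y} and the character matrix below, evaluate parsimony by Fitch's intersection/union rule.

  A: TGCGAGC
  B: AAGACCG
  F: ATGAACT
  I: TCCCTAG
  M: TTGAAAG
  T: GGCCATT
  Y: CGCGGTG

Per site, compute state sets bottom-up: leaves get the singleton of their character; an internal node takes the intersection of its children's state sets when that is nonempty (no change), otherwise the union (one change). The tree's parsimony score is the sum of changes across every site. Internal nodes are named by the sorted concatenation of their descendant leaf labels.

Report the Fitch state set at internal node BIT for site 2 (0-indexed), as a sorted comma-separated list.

site 0, node FY: F={A} ∪ Y={C} → {A,C} (+1)
site 0, node AFY: A={T} ∪ FY={A,C} → {A,C,T} (+1)
site 0, node BT: B={A} ∪ T={G} → {A,G} (+1)
site 0, node BIT: BT={A,G} ∪ I={T} → {A,G,T} (+1)
site 0, node ABFITY: AFY={A,C,T} ∩ BIT={A,G,T} → {A,T} (+0)
site 0, node ABFIMTY: ABFITY={A,T} ∩ M={T} → {T} (+0)
site 1, node FY: F={T} ∪ Y={G} → {G,T} (+1)
site 1, node AFY: A={G} ∩ FY={G,T} → {G} (+0)
site 1, node BT: B={A} ∪ T={G} → {A,G} (+1)
site 1, node BIT: BT={A,G} ∪ I={C} → {A,C,G} (+1)
site 1, node ABFITY: AFY={G} ∩ BIT={A,C,G} → {G} (+0)
site 1, node ABFIMTY: ABFITY={G} ∪ M={T} → {G,T} (+1)
site 2, node FY: F={G} ∪ Y={C} → {C,G} (+1)
site 2, node AFY: A={C} ∩ FY={C,G} → {C} (+0)
site 2, node BT: B={G} ∪ T={C} → {C,G} (+1)
site 2, node BIT: BT={C,G} ∩ I={C} → {C} (+0)
site 2, node ABFITY: AFY={C} ∩ BIT={C} → {C} (+0)
site 2, node ABFIMTY: ABFITY={C} ∪ M={G} → {C,G} (+1)
site 3, node FY: F={A} ∪ Y={G} → {A,G} (+1)
site 3, node AFY: A={G} ∩ FY={A,G} → {G} (+0)
site 3, node BT: B={A} ∪ T={C} → {A,C} (+1)
site 3, node BIT: BT={A,C} ∩ I={C} → {C} (+0)
site 3, node ABFITY: AFY={G} ∪ BIT={C} → {C,G} (+1)
site 3, node ABFIMTY: ABFITY={C,G} ∪ M={A} → {A,C,G} (+1)
site 4, node FY: F={A} ∪ Y={G} → {A,G} (+1)
site 4, node AFY: A={A} ∩ FY={A,G} → {A} (+0)
site 4, node BT: B={C} ∪ T={A} → {A,C} (+1)
site 4, node BIT: BT={A,C} ∪ I={T} → {A,C,T} (+1)
site 4, node ABFITY: AFY={A} ∩ BIT={A,C,T} → {A} (+0)
site 4, node ABFIMTY: ABFITY={A} ∩ M={A} → {A} (+0)
site 5, node FY: F={C} ∪ Y={T} → {C,T} (+1)
site 5, node AFY: A={G} ∪ FY={C,T} → {C,G,T} (+1)
site 5, node BT: B={C} ∪ T={T} → {C,T} (+1)
site 5, node BIT: BT={C,T} ∪ I={A} → {A,C,T} (+1)
site 5, node ABFITY: AFY={C,G,T} ∩ BIT={A,C,T} → {C,T} (+0)
site 5, node ABFIMTY: ABFITY={C,T} ∪ M={A} → {A,C,T} (+1)
site 6, node FY: F={T} ∪ Y={G} → {G,T} (+1)
site 6, node AFY: A={C} ∪ FY={G,T} → {C,G,T} (+1)
site 6, node BT: B={G} ∪ T={T} → {G,T} (+1)
site 6, node BIT: BT={G,T} ∩ I={G} → {G} (+0)
site 6, node ABFITY: AFY={C,G,T} ∩ BIT={G} → {G} (+0)
site 6, node ABFIMTY: ABFITY={G} ∩ M={G} → {G} (+0)
per-site changes: [4, 4, 3, 4, 3, 5, 3]; total = 26

C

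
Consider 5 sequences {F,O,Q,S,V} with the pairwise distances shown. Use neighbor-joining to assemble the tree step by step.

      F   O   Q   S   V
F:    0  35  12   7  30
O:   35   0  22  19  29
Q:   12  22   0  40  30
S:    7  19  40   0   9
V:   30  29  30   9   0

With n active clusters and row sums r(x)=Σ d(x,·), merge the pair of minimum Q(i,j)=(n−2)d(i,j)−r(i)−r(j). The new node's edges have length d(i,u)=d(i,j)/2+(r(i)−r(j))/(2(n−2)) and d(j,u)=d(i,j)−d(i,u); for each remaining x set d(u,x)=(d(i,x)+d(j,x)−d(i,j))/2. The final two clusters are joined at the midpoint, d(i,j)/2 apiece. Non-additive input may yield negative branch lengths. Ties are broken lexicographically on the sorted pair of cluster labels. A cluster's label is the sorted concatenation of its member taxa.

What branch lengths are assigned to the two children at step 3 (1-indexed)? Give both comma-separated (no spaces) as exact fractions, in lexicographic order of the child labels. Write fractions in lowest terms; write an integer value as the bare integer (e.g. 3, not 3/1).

iteration 1: select F,Q (d=12, Q=-152); attach at lengths (8/3, 28/3); label the merged cluster FQ
  updated: d(FQ,O)=45/2, d(FQ,S)=35/2, d(FQ,V)=24
iteration 2: select FQ,O (d=45/2, Q=-179/2); attach at lengths (77/8, 103/8); label the merged cluster FOQ
  updated: d(FOQ,S)=7, d(FOQ,V)=61/4
iteration 3: select FOQ,S (d=7, Q=-125/4); attach at lengths (53/8, 3/8); label the merged cluster FOQS
  updated: d(FOQS,V)=69/8
iteration 4: select FOQS,V (d=69/8); attach at lengths (69/16, 69/16); label the merged cluster FOQSV
final tree: ((((F:8/3,Q:28/3):77/8,O:103/8):53/8,S:3/8):69/16,V:69/16)
total length: 401/8

53/8,3/8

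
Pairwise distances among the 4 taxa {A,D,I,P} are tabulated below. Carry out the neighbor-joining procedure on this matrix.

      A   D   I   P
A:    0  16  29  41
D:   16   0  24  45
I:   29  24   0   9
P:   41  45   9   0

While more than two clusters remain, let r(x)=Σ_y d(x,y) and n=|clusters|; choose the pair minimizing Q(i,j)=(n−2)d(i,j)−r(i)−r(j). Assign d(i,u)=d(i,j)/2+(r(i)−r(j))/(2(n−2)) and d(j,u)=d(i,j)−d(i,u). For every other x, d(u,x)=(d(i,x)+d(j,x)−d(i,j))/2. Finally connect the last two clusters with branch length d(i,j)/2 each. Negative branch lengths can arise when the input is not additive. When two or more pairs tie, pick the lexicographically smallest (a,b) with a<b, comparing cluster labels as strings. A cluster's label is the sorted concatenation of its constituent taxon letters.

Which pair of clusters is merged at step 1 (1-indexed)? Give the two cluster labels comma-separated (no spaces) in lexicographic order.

step 1: merge (A,D) at d=16, Q=-139; branch lengths A→33/4, D→31/4; new cluster AD
  updated: d(AD,I)=37/2, d(AD,P)=35
step 2: merge (AD,I) at d=37/2, Q=-125/2; branch lengths AD→89/4, I→-15/4; new cluster ADI
  updated: d(ADI,P)=51/4
step 3: merge (ADI,P) at d=51/4; branch lengths ADI→51/8, P→51/8; new cluster ADIP
final tree: (((A:33/4,D:31/4):89/4,I:-15/4):51/8,P:51/8)
total length: 189/4

A,D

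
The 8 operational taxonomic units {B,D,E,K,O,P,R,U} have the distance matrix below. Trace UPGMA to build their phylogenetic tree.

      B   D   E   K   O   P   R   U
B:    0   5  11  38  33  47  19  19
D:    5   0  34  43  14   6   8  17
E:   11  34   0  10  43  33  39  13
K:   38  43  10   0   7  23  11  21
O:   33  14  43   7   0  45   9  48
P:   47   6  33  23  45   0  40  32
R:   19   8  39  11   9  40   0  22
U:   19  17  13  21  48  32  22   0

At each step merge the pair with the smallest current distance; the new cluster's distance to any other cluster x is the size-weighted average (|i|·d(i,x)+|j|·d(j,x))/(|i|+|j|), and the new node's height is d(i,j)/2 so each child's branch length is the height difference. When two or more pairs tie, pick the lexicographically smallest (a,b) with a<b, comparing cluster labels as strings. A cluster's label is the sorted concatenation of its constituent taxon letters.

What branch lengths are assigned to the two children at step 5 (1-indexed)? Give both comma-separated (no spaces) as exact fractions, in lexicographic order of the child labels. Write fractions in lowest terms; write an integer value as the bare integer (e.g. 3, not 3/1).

61/8,29/8

iteration 1: select B,D (d=5); attach at lengths (5/2, 5/2); label the merged cluster BD
  updated: d(BD,E)=45/2, d(BD,K)=81/2, d(BD,O)=47/2, d(BD,P)=53/2, d(BD,R)=27/2, d(BD,U)=18
iteration 2: select K,O (d=7); attach at lengths (7/2, 7/2); label the merged cluster KO
  updated: d(BD,KO)=32, d(E,KO)=53/2, d(KO,P)=34, d(KO,R)=10, d(KO,U)=69/2
iteration 3: select KO,R (d=10); attach at lengths (3/2, 5); label the merged cluster KOR
  updated: d(BD,KOR)=155/6, d(E,KOR)=92/3, d(KOR,P)=36, d(KOR,U)=91/3
iteration 4: select E,U (d=13); attach at lengths (13/2, 13/2); label the merged cluster EU
  updated: d(BD,EU)=81/4, d(EU,KOR)=61/2, d(EU,P)=65/2
iteration 5: select BD,EU (d=81/4); attach at lengths (61/8, 29/8); label the merged cluster BDEU
  updated: d(BDEU,KOR)=169/6, d(BDEU,P)=59/2
iteration 6: select BDEU,KOR (d=169/6); attach at lengths (95/24, 109/12); label the merged cluster BDEKORU
  updated: d(BDEKORU,P)=226/7
iteration 7: select BDEKORU,P (d=226/7); attach at lengths (173/84, 113/7); label the merged cluster BDEKOPRU
final tree: ((((B:5/2,D:5/2):61/8,(E:13/2,U:13/2):29/8):95/24,((K:7/2,O:7/2):3/2,R:5):109/12):173/84,P:113/7)
total length: 12431/168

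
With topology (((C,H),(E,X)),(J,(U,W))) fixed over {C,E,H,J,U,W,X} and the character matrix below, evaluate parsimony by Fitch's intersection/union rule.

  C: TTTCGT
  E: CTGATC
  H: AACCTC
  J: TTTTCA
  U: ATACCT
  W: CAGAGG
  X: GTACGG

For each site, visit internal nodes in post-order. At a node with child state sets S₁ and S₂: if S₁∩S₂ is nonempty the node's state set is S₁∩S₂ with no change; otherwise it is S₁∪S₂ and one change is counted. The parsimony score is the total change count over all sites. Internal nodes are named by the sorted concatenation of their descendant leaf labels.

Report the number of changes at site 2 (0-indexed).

[col 0] CH: children C:{T}, H:{A} ∪→ {A,T}; cost 1
[col 0] EX: children E:{C}, X:{G} ∪→ {C,G}; cost 1
[col 0] CEHX: children CH:{A,T}, EX:{C,G} ∪→ {A,C,G,T}; cost 1
[col 0] UW: children U:{A}, W:{C} ∪→ {A,C}; cost 1
[col 0] JUW: children J:{T}, UW:{A,C} ∪→ {A,C,T}; cost 1
[col 0] CEHJUWX: children CEHX:{A,C,G,T}, JUW:{A,C,T} ∩→ {A,C,T}; cost 0
[col 1] CH: children C:{T}, H:{A} ∪→ {A,T}; cost 1
[col 1] EX: children E:{T}, X:{T} ∩→ {T}; cost 0
[col 1] CEHX: children CH:{A,T}, EX:{T} ∩→ {T}; cost 0
[col 1] UW: children U:{T}, W:{A} ∪→ {A,T}; cost 1
[col 1] JUW: children J:{T}, UW:{A,T} ∩→ {T}; cost 0
[col 1] CEHJUWX: children CEHX:{T}, JUW:{T} ∩→ {T}; cost 0
[col 2] CH: children C:{T}, H:{C} ∪→ {C,T}; cost 1
[col 2] EX: children E:{G}, X:{A} ∪→ {A,G}; cost 1
[col 2] CEHX: children CH:{C,T}, EX:{A,G} ∪→ {A,C,G,T}; cost 1
[col 2] UW: children U:{A}, W:{G} ∪→ {A,G}; cost 1
[col 2] JUW: children J:{T}, UW:{A,G} ∪→ {A,G,T}; cost 1
[col 2] CEHJUWX: children CEHX:{A,C,G,T}, JUW:{A,G,T} ∩→ {A,G,T}; cost 0
[col 3] CH: children C:{C}, H:{C} ∩→ {C}; cost 0
[col 3] EX: children E:{A}, X:{C} ∪→ {A,C}; cost 1
[col 3] CEHX: children CH:{C}, EX:{A,C} ∩→ {C}; cost 0
[col 3] UW: children U:{C}, W:{A} ∪→ {A,C}; cost 1
[col 3] JUW: children J:{T}, UW:{A,C} ∪→ {A,C,T}; cost 1
[col 3] CEHJUWX: children CEHX:{C}, JUW:{A,C,T} ∩→ {C}; cost 0
[col 4] CH: children C:{G}, H:{T} ∪→ {G,T}; cost 1
[col 4] EX: children E:{T}, X:{G} ∪→ {G,T}; cost 1
[col 4] CEHX: children CH:{G,T}, EX:{G,T} ∩→ {G,T}; cost 0
[col 4] UW: children U:{C}, W:{G} ∪→ {C,G}; cost 1
[col 4] JUW: children J:{C}, UW:{C,G} ∩→ {C}; cost 0
[col 4] CEHJUWX: children CEHX:{G,T}, JUW:{C} ∪→ {C,G,T}; cost 1
[col 5] CH: children C:{T}, H:{C} ∪→ {C,T}; cost 1
[col 5] EX: children E:{C}, X:{G} ∪→ {C,G}; cost 1
[col 5] CEHX: children CH:{C,T}, EX:{C,G} ∩→ {C}; cost 0
[col 5] UW: children U:{T}, W:{G} ∪→ {G,T}; cost 1
[col 5] JUW: children J:{A}, UW:{G,T} ∪→ {A,G,T}; cost 1
[col 5] CEHJUWX: children CEHX:{C}, JUW:{A,G,T} ∪→ {A,C,G,T}; cost 1
per-site changes: [5, 2, 5, 3, 4, 5]; total = 24

5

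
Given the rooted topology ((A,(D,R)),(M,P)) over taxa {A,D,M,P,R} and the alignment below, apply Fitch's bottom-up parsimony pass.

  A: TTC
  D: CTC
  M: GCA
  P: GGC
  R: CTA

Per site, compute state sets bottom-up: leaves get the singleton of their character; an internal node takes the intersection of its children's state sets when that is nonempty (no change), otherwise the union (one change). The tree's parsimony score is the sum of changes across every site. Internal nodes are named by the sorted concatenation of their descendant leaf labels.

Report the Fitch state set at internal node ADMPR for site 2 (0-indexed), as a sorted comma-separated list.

C

site 0, node DR: D={C} ∩ R={C} → {C} (+0)
site 0, node ADR: A={T} ∪ DR={C} → {C,T} (+1)
site 0, node MP: M={G} ∩ P={G} → {G} (+0)
site 0, node ADMPR: ADR={C,T} ∪ MP={G} → {C,G,T} (+1)
site 1, node DR: D={T} ∩ R={T} → {T} (+0)
site 1, node ADR: A={T} ∩ DR={T} → {T} (+0)
site 1, node MP: M={C} ∪ P={G} → {C,G} (+1)
site 1, node ADMPR: ADR={T} ∪ MP={C,G} → {C,G,T} (+1)
site 2, node DR: D={C} ∪ R={A} → {A,C} (+1)
site 2, node ADR: A={C} ∩ DR={A,C} → {C} (+0)
site 2, node MP: M={A} ∪ P={C} → {A,C} (+1)
site 2, node ADMPR: ADR={C} ∩ MP={A,C} → {C} (+0)
per-site changes: [2, 2, 2]; total = 6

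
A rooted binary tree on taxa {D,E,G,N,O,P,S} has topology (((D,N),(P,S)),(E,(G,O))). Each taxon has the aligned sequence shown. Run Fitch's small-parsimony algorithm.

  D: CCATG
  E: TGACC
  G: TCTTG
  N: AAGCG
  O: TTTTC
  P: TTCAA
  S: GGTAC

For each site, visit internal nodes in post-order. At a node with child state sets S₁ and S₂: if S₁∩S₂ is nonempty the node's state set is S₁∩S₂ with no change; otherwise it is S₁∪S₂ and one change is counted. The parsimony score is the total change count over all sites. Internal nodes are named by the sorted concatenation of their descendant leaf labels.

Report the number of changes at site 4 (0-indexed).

3

[col 0] DN: children D:{C}, N:{A} ∪→ {A,C}; cost 1
[col 0] PS: children P:{T}, S:{G} ∪→ {G,T}; cost 1
[col 0] DNPS: children DN:{A,C}, PS:{G,T} ∪→ {A,C,G,T}; cost 1
[col 0] GO: children G:{T}, O:{T} ∩→ {T}; cost 0
[col 0] EGO: children E:{T}, GO:{T} ∩→ {T}; cost 0
[col 0] DEGNOPS: children DNPS:{A,C,G,T}, EGO:{T} ∩→ {T}; cost 0
[col 1] DN: children D:{C}, N:{A} ∪→ {A,C}; cost 1
[col 1] PS: children P:{T}, S:{G} ∪→ {G,T}; cost 1
[col 1] DNPS: children DN:{A,C}, PS:{G,T} ∪→ {A,C,G,T}; cost 1
[col 1] GO: children G:{C}, O:{T} ∪→ {C,T}; cost 1
[col 1] EGO: children E:{G}, GO:{C,T} ∪→ {C,G,T}; cost 1
[col 1] DEGNOPS: children DNPS:{A,C,G,T}, EGO:{C,G,T} ∩→ {C,G,T}; cost 0
[col 2] DN: children D:{A}, N:{G} ∪→ {A,G}; cost 1
[col 2] PS: children P:{C}, S:{T} ∪→ {C,T}; cost 1
[col 2] DNPS: children DN:{A,G}, PS:{C,T} ∪→ {A,C,G,T}; cost 1
[col 2] GO: children G:{T}, O:{T} ∩→ {T}; cost 0
[col 2] EGO: children E:{A}, GO:{T} ∪→ {A,T}; cost 1
[col 2] DEGNOPS: children DNPS:{A,C,G,T}, EGO:{A,T} ∩→ {A,T}; cost 0
[col 3] DN: children D:{T}, N:{C} ∪→ {C,T}; cost 1
[col 3] PS: children P:{A}, S:{A} ∩→ {A}; cost 0
[col 3] DNPS: children DN:{C,T}, PS:{A} ∪→ {A,C,T}; cost 1
[col 3] GO: children G:{T}, O:{T} ∩→ {T}; cost 0
[col 3] EGO: children E:{C}, GO:{T} ∪→ {C,T}; cost 1
[col 3] DEGNOPS: children DNPS:{A,C,T}, EGO:{C,T} ∩→ {C,T}; cost 0
[col 4] DN: children D:{G}, N:{G} ∩→ {G}; cost 0
[col 4] PS: children P:{A}, S:{C} ∪→ {A,C}; cost 1
[col 4] DNPS: children DN:{G}, PS:{A,C} ∪→ {A,C,G}; cost 1
[col 4] GO: children G:{G}, O:{C} ∪→ {C,G}; cost 1
[col 4] EGO: children E:{C}, GO:{C,G} ∩→ {C}; cost 0
[col 4] DEGNOPS: children DNPS:{A,C,G}, EGO:{C} ∩→ {C}; cost 0
per-site changes: [3, 5, 4, 3, 3]; total = 18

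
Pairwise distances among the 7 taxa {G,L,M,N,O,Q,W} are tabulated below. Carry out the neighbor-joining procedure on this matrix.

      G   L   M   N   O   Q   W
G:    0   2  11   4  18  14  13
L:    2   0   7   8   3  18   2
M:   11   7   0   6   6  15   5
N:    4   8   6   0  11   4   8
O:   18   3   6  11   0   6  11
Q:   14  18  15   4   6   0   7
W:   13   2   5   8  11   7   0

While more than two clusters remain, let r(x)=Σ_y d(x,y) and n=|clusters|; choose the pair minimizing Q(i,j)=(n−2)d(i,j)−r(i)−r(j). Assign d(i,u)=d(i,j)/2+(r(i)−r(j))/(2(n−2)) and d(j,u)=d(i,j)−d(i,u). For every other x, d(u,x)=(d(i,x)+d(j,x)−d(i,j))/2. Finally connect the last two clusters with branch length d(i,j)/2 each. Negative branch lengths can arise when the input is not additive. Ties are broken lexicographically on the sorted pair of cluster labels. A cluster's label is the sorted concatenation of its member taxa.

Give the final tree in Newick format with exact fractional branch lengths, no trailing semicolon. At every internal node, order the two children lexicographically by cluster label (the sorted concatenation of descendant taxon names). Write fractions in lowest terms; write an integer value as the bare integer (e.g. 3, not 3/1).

iteration 1: select G,L (d=2, Q=-92); attach at lengths (16/5, -6/5); label the merged cluster GL
  updated: d(GL,M)=8, d(GL,N)=5, d(GL,O)=19/2, d(GL,Q)=15, d(GL,W)=13/2
iteration 2: select O,Q (d=6, Q=-133/2); attach at lengths (41/16, 55/16); label the merged cluster OQ
  updated: d(GL,OQ)=37/4, d(M,OQ)=15/2, d(N,OQ)=9/2, d(OQ,W)=6
iteration 3: select GL,N (d=5, Q=-149/4); attach at lengths (27/8, 13/8); label the merged cluster GLN
  updated: d(GLN,M)=9/2, d(GLN,OQ)=35/8, d(GLN,W)=19/4
iteration 4: select GLN,OQ (d=35/8, Q=-91/4); attach at lengths (9/8, 13/4); label the merged cluster GLNOQ
  updated: d(GLNOQ,M)=61/16, d(GLNOQ,W)=51/16
iteration 5: select GLNOQ,M (d=61/16, Q=-12); attach at lengths (1, 45/16); label the merged cluster GLMNOQ
  updated: d(GLMNOQ,W)=35/16
iteration 6: select GLMNOQ,W (d=35/16); attach at lengths (35/32, 35/32); label the merged cluster GLMNOQW
final tree: (((((G:16/5,L:-6/5):27/8,N:13/8):9/8,(O:41/16,Q:55/16):13/4):1,M:45/16):35/32,W:35/32)
total length: 187/8

(((((G:16/5,L:-6/5):27/8,N:13/8):9/8,(O:41/16,Q:55/16):13/4):1,M:45/16):35/32,W:35/32)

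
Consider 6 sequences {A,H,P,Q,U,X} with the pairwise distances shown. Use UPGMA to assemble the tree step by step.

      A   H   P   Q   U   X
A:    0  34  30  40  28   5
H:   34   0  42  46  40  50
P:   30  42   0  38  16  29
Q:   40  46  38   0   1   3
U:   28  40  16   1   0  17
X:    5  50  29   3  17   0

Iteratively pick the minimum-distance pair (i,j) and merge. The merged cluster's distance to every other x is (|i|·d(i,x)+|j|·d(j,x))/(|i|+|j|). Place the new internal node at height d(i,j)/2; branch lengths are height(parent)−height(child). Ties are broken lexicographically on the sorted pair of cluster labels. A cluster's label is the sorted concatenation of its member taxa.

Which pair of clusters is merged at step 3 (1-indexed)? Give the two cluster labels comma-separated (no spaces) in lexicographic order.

iteration 1: select Q,U (d=1); attach at lengths (1/2, 1/2); label the merged cluster QU
  updated: d(A,QU)=34, d(H,QU)=43, d(P,QU)=27, d(QU,X)=10
iteration 2: select A,X (d=5); attach at lengths (5/2, 5/2); label the merged cluster AX
  updated: d(AX,H)=42, d(AX,P)=59/2, d(AX,QU)=22
iteration 3: select AX,QU (d=22); attach at lengths (17/2, 21/2); label the merged cluster AQUX
  updated: d(AQUX,H)=85/2, d(AQUX,P)=113/4
iteration 4: select AQUX,P (d=113/4); attach at lengths (25/8, 113/8); label the merged cluster APQUX
  updated: d(APQUX,H)=212/5
iteration 5: select APQUX,H (d=212/5); attach at lengths (283/40, 106/5); label the merged cluster AHPQUX
final tree: ((((A:5/2,X:5/2):17/2,(Q:1/2,U:1/2):21/2):25/8,P:113/8):283/40,H:106/5)
total length: 2821/40

AX,QU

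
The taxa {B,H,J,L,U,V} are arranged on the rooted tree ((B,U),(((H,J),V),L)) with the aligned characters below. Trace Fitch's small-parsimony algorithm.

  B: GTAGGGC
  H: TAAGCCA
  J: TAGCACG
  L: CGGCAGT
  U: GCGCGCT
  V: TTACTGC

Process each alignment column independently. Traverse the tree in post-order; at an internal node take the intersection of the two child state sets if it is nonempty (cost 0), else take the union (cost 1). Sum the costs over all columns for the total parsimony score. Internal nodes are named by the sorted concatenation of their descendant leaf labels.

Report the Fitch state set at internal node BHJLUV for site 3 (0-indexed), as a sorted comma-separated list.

[col 0] BU: children B:{G}, U:{G} ∩→ {G}; cost 0
[col 0] HJ: children H:{T}, J:{T} ∩→ {T}; cost 0
[col 0] HJV: children HJ:{T}, V:{T} ∩→ {T}; cost 0
[col 0] HJLV: children HJV:{T}, L:{C} ∪→ {C,T}; cost 1
[col 0] BHJLUV: children BU:{G}, HJLV:{C,T} ∪→ {C,G,T}; cost 1
[col 1] BU: children B:{T}, U:{C} ∪→ {C,T}; cost 1
[col 1] HJ: children H:{A}, J:{A} ∩→ {A}; cost 0
[col 1] HJV: children HJ:{A}, V:{T} ∪→ {A,T}; cost 1
[col 1] HJLV: children HJV:{A,T}, L:{G} ∪→ {A,G,T}; cost 1
[col 1] BHJLUV: children BU:{C,T}, HJLV:{A,G,T} ∩→ {T}; cost 0
[col 2] BU: children B:{A}, U:{G} ∪→ {A,G}; cost 1
[col 2] HJ: children H:{A}, J:{G} ∪→ {A,G}; cost 1
[col 2] HJV: children HJ:{A,G}, V:{A} ∩→ {A}; cost 0
[col 2] HJLV: children HJV:{A}, L:{G} ∪→ {A,G}; cost 1
[col 2] BHJLUV: children BU:{A,G}, HJLV:{A,G} ∩→ {A,G}; cost 0
[col 3] BU: children B:{G}, U:{C} ∪→ {C,G}; cost 1
[col 3] HJ: children H:{G}, J:{C} ∪→ {C,G}; cost 1
[col 3] HJV: children HJ:{C,G}, V:{C} ∩→ {C}; cost 0
[col 3] HJLV: children HJV:{C}, L:{C} ∩→ {C}; cost 0
[col 3] BHJLUV: children BU:{C,G}, HJLV:{C} ∩→ {C}; cost 0
[col 4] BU: children B:{G}, U:{G} ∩→ {G}; cost 0
[col 4] HJ: children H:{C}, J:{A} ∪→ {A,C}; cost 1
[col 4] HJV: children HJ:{A,C}, V:{T} ∪→ {A,C,T}; cost 1
[col 4] HJLV: children HJV:{A,C,T}, L:{A} ∩→ {A}; cost 0
[col 4] BHJLUV: children BU:{G}, HJLV:{A} ∪→ {A,G}; cost 1
[col 5] BU: children B:{G}, U:{C} ∪→ {C,G}; cost 1
[col 5] HJ: children H:{C}, J:{C} ∩→ {C}; cost 0
[col 5] HJV: children HJ:{C}, V:{G} ∪→ {C,G}; cost 1
[col 5] HJLV: children HJV:{C,G}, L:{G} ∩→ {G}; cost 0
[col 5] BHJLUV: children BU:{C,G}, HJLV:{G} ∩→ {G}; cost 0
[col 6] BU: children B:{C}, U:{T} ∪→ {C,T}; cost 1
[col 6] HJ: children H:{A}, J:{G} ∪→ {A,G}; cost 1
[col 6] HJV: children HJ:{A,G}, V:{C} ∪→ {A,C,G}; cost 1
[col 6] HJLV: children HJV:{A,C,G}, L:{T} ∪→ {A,C,G,T}; cost 1
[col 6] BHJLUV: children BU:{C,T}, HJLV:{A,C,G,T} ∩→ {C,T}; cost 0
per-site changes: [2, 3, 3, 2, 3, 2, 4]; total = 19

C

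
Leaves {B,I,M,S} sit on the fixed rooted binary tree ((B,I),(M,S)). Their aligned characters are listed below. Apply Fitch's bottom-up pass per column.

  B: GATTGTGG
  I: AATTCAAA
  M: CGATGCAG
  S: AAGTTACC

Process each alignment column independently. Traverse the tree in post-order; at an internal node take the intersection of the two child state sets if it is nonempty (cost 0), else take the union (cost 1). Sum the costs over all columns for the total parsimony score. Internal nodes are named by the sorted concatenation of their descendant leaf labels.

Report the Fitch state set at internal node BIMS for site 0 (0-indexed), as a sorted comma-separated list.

[col 0] BI: children B:{G}, I:{A} ∪→ {A,G}; cost 1
[col 0] MS: children M:{C}, S:{A} ∪→ {A,C}; cost 1
[col 0] BIMS: children BI:{A,G}, MS:{A,C} ∩→ {A}; cost 0
[col 1] BI: children B:{A}, I:{A} ∩→ {A}; cost 0
[col 1] MS: children M:{G}, S:{A} ∪→ {A,G}; cost 1
[col 1] BIMS: children BI:{A}, MS:{A,G} ∩→ {A}; cost 0
[col 2] BI: children B:{T}, I:{T} ∩→ {T}; cost 0
[col 2] MS: children M:{A}, S:{G} ∪→ {A,G}; cost 1
[col 2] BIMS: children BI:{T}, MS:{A,G} ∪→ {A,G,T}; cost 1
[col 3] BI: children B:{T}, I:{T} ∩→ {T}; cost 0
[col 3] MS: children M:{T}, S:{T} ∩→ {T}; cost 0
[col 3] BIMS: children BI:{T}, MS:{T} ∩→ {T}; cost 0
[col 4] BI: children B:{G}, I:{C} ∪→ {C,G}; cost 1
[col 4] MS: children M:{G}, S:{T} ∪→ {G,T}; cost 1
[col 4] BIMS: children BI:{C,G}, MS:{G,T} ∩→ {G}; cost 0
[col 5] BI: children B:{T}, I:{A} ∪→ {A,T}; cost 1
[col 5] MS: children M:{C}, S:{A} ∪→ {A,C}; cost 1
[col 5] BIMS: children BI:{A,T}, MS:{A,C} ∩→ {A}; cost 0
[col 6] BI: children B:{G}, I:{A} ∪→ {A,G}; cost 1
[col 6] MS: children M:{A}, S:{C} ∪→ {A,C}; cost 1
[col 6] BIMS: children BI:{A,G}, MS:{A,C} ∩→ {A}; cost 0
[col 7] BI: children B:{G}, I:{A} ∪→ {A,G}; cost 1
[col 7] MS: children M:{G}, S:{C} ∪→ {C,G}; cost 1
[col 7] BIMS: children BI:{A,G}, MS:{C,G} ∩→ {G}; cost 0
per-site changes: [2, 1, 2, 0, 2, 2, 2, 2]; total = 13

A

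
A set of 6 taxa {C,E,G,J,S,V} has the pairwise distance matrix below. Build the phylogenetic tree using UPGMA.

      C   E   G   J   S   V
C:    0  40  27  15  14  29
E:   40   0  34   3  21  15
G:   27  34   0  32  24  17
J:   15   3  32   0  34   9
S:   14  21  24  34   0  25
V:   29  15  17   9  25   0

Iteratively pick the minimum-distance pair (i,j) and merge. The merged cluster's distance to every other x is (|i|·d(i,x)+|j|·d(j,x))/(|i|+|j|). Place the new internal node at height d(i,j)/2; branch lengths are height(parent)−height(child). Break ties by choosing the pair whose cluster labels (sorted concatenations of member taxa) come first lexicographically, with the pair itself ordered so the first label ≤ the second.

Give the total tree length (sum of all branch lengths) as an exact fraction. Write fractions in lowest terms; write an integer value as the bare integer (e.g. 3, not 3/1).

iteration 1: select E,J (d=3); attach at lengths (3/2, 3/2); label the merged cluster EJ
  updated: d(C,EJ)=55/2, d(EJ,G)=33, d(EJ,S)=55/2, d(EJ,V)=12
iteration 2: select EJ,V (d=12); attach at lengths (9/2, 6); label the merged cluster EJV
  updated: d(C,EJV)=28, d(EJV,G)=83/3, d(EJV,S)=80/3
iteration 3: select C,S (d=14); attach at lengths (7, 7); label the merged cluster CS
  updated: d(CS,EJV)=82/3, d(CS,G)=51/2
iteration 4: select CS,G (d=51/2); attach at lengths (23/4, 51/4); label the merged cluster CGS
  updated: d(CGS,EJV)=247/9
iteration 5: select CGS,EJV (d=247/9); attach at lengths (35/36, 139/18); label the merged cluster CEGJSV
final tree: (((C:7,S:7):23/4,G:51/4):35/36,((E:3/2,J:3/2):9/2,V:6):139/18)
total length: 1969/36

1969/36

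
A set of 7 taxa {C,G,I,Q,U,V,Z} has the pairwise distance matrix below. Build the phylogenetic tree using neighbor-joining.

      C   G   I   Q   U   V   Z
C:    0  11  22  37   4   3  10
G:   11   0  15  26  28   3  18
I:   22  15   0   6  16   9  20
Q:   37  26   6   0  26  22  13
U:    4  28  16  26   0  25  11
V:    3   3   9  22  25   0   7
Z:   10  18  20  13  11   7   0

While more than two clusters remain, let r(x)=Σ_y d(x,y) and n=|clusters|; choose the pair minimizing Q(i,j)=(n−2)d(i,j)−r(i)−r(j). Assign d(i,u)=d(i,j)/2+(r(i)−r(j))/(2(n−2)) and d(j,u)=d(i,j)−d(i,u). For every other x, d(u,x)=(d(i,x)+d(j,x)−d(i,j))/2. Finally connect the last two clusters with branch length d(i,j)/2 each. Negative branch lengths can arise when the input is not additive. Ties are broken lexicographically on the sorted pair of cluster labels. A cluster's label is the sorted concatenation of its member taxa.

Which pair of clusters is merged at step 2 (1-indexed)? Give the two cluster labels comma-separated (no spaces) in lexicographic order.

C,U

step 1: merge (I,Q) at d=6, Q=-188; branch lengths I→-6/5, Q→36/5; new cluster IQ
  updated: d(C,IQ)=53/2, d(G,IQ)=35/2, d(IQ,U)=18, d(IQ,V)=25/2, d(IQ,Z)=27/2
step 2: merge (C,U) at d=4, Q=-249/2; branch lengths C→-31/16, U→95/16; new cluster CU
  updated: d(CU,G)=35/2, d(CU,IQ)=81/4, d(CU,V)=12, d(CU,Z)=17/2
step 3: merge (G,V) at d=3, Q=-163/2; branch lengths G→61/12, V→-25/12; new cluster GV
  updated: d(CU,GV)=53/4, d(GV,IQ)=27/2, d(GV,Z)=11
step 4: merge (CU,Z) at d=17/2, Q=-58; branch lengths CU→13/2, Z→2; new cluster CUZ
  updated: d(CUZ,GV)=63/8, d(CUZ,IQ)=101/8
step 5: merge (CUZ,GV) at d=63/8, Q=-34; branch lengths CUZ→7/2, GV→35/8; new cluster CGUVZ
  updated: d(CGUVZ,IQ)=73/8
step 6: merge (CGUVZ,IQ) at d=73/8; branch lengths CGUVZ→73/16, IQ→73/16; new cluster CGIQUVZ
final tree: ((((C:-31/16,U:95/16):13/2,Z:2):7/2,(G:61/12,V:-25/12):35/8):73/16,(I:-6/5,Q:36/5):73/16)
total length: 77/2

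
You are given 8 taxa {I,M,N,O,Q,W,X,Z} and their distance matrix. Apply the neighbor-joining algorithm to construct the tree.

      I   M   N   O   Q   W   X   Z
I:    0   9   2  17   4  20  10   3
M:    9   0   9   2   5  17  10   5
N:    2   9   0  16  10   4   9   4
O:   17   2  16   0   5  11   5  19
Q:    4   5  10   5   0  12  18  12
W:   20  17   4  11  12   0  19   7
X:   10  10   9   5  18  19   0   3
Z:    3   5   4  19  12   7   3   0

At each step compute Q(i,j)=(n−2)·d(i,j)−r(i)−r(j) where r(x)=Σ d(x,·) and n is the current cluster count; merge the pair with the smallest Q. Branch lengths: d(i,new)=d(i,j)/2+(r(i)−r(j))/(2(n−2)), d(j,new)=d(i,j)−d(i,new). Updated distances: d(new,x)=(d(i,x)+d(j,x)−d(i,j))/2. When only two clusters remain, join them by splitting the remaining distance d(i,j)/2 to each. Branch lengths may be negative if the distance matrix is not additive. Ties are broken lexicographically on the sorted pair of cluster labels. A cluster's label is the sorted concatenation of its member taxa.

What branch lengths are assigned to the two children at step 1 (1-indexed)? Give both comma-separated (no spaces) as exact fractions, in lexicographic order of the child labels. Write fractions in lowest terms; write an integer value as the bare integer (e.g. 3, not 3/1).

iteration 1: select M,O (d=2, Q=-120); attach at lengths (-1/2, 5/2); label the merged cluster MO
  updated: d(I,MO)=12, d(MO,N)=23/2, d(MO,Q)=4, d(MO,W)=13, d(MO,X)=13/2, d(MO,Z)=11
iteration 2: select MO,Q (d=4, Q=-98); attach at lengths (9/5, 11/5); label the merged cluster MOQ
  updated: d(I,MOQ)=6, d(MOQ,N)=35/4, d(MOQ,W)=21/2, d(MOQ,X)=41/4, d(MOQ,Z)=19/2
iteration 3: select N,W (d=4, Q=-289/4); attach at lengths (-67/32, 195/32); label the merged cluster NW
  updated: d(I,NW)=9, d(MOQ,NW)=61/8, d(NW,X)=12, d(NW,Z)=7/2
iteration 4: select X,Z (d=3, Q=-181/4); attach at lengths (101/24, -29/24); label the merged cluster XZ
  updated: d(I,XZ)=5, d(MOQ,XZ)=67/8, d(NW,XZ)=25/4
iteration 5: select I,MOQ (d=6, Q=-30); attach at lengths (5/2, 7/2); label the merged cluster IMOQ
  updated: d(IMOQ,NW)=85/16, d(IMOQ,XZ)=59/16
iteration 6: select IMOQ,NW (d=85/16, Q=-61/4); attach at lengths (11/8, 63/16); label the merged cluster IMNOQW
  updated: d(IMNOQW,XZ)=37/16
iteration 7: select IMNOQW,XZ (d=37/16); attach at lengths (37/32, 37/32); label the merged cluster IMNOQWXZ
final tree: (((I:5/2,((M:-1/2,O:5/2):9/5,Q:11/5):7/2):11/8,(N:-67/32,W:195/32):63/16):37/32,(X:101/24,Z:-29/24):37/32)
total length: 213/8

-1/2,5/2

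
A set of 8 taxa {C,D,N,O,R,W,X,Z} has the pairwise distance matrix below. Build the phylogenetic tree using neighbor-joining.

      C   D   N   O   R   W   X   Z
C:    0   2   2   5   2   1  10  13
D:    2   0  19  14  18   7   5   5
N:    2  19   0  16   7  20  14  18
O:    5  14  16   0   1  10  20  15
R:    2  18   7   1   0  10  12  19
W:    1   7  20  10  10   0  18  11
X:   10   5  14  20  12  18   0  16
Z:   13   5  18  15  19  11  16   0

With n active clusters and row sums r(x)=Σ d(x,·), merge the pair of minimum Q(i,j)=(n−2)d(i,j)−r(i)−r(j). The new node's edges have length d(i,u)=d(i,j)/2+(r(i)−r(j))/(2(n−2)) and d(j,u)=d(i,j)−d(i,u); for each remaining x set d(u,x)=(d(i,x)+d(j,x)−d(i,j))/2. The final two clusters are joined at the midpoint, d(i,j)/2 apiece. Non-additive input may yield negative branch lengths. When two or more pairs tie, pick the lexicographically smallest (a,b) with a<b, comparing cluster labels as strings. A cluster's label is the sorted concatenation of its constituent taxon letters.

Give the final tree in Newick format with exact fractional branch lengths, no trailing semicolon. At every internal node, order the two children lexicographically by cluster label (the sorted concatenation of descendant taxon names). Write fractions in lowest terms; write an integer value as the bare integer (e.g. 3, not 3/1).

((((C:-19/4,N:27/4):31/16,(O:3/2,R:-1/2):65/16):29/16,((D:-1/10,Z:51/10):31/16,X:97/16):57/16):75/32,W:75/32)

iteration 1: select O,R (d=1, Q=-144); attach at lengths (3/2, -1/2); label the merged cluster OR
  updated: d(C,OR)=3, d(D,OR)=31/2, d(N,OR)=11, d(OR,W)=19/2, d(OR,X)=31/2, d(OR,Z)=33/2
iteration 2: select D,Z (d=5, Q=-108); attach at lengths (-1/10, 51/10); label the merged cluster DZ
  updated: d(C,DZ)=5, d(DZ,N)=16, d(DZ,OR)=27/2, d(DZ,W)=13/2, d(DZ,X)=8
iteration 3: select DZ,X (d=8, Q=-165/2); attach at lengths (31/16, 97/16); label the merged cluster DXZ
  updated: d(C,DXZ)=7/2, d(DXZ,N)=11, d(DXZ,OR)=21/2, d(DXZ,W)=33/4
iteration 4: select C,N (d=2, Q=-95/2); attach at lengths (-19/4, 27/4); label the merged cluster CN
  updated: d(CN,DXZ)=25/4, d(CN,OR)=6, d(CN,W)=19/2
iteration 5: select CN,OR (d=6, Q=-143/4); attach at lengths (31/16, 65/16); label the merged cluster CNOR
  updated: d(CNOR,DXZ)=43/8, d(CNOR,W)=13/2
iteration 6: select CNOR,DXZ (d=43/8, Q=-161/8); attach at lengths (29/16, 57/16); label the merged cluster CDNORXZ
  updated: d(CDNORXZ,W)=75/16
iteration 7: select CDNORXZ,W (d=75/16); attach at lengths (75/32, 75/32); label the merged cluster CDNORWXZ
final tree: ((((C:-19/4,N:27/4):31/16,(O:3/2,R:-1/2):65/16):29/16,((D:-1/10,Z:51/10):31/16,X:97/16):57/16):75/32,W:75/32)
total length: 513/16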